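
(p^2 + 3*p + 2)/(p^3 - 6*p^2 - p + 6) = (p + 2)/(p^2 - 7*p + 6)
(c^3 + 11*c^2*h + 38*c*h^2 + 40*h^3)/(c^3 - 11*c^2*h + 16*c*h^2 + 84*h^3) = (c^2 + 9*c*h + 20*h^2)/(c^2 - 13*c*h + 42*h^2)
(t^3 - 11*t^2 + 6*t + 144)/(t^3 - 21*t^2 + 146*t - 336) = (t + 3)/(t - 7)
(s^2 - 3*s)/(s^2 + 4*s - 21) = s/(s + 7)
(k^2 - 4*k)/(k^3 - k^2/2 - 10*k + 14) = 2*k*(k - 4)/(2*k^3 - k^2 - 20*k + 28)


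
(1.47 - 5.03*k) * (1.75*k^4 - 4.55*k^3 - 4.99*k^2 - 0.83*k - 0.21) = -8.8025*k^5 + 25.459*k^4 + 18.4112*k^3 - 3.1604*k^2 - 0.1638*k - 0.3087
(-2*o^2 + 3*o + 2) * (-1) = 2*o^2 - 3*o - 2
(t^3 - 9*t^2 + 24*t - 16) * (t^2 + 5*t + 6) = t^5 - 4*t^4 - 15*t^3 + 50*t^2 + 64*t - 96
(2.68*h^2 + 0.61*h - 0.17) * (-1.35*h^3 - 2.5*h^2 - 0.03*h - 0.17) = -3.618*h^5 - 7.5235*h^4 - 1.3759*h^3 - 0.0489*h^2 - 0.0986*h + 0.0289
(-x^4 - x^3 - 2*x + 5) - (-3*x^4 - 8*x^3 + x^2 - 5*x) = 2*x^4 + 7*x^3 - x^2 + 3*x + 5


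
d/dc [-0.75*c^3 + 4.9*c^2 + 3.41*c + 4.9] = -2.25*c^2 + 9.8*c + 3.41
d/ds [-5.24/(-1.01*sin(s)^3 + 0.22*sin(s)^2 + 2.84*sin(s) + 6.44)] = (-15.8772*sin(s)^2 + 2.3056*sin(s) + 14.8816)*cos(s)/(-1.01*sin(s)^3 + 0.22*sin(s)^2 + 2.84*sin(s) + 6.44)^2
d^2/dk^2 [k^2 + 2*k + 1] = 2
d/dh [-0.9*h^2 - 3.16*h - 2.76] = -1.8*h - 3.16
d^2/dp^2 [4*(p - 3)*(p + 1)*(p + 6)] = 24*p + 32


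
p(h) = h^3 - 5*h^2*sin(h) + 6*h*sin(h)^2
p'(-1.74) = -3.16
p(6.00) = 269.11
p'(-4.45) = 147.04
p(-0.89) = -0.85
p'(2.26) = 4.39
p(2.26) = -0.09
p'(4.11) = 159.50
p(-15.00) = -2681.48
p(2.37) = 0.64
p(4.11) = 155.76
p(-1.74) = -0.49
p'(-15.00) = 1345.72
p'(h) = -5*h^2*cos(h) + 3*h^2 + 12*h*sin(h)*cos(h) - 10*h*sin(h) + 6*sin(h)^2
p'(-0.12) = 0.09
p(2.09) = -0.38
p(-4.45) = -208.65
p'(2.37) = 9.16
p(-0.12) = -0.00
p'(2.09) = -0.49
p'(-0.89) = 1.81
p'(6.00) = -66.91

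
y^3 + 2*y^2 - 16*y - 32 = (y - 4)*(y + 2)*(y + 4)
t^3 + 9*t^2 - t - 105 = (t - 3)*(t + 5)*(t + 7)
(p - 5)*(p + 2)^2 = p^3 - p^2 - 16*p - 20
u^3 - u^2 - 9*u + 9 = (u - 3)*(u - 1)*(u + 3)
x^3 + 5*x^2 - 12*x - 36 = (x - 3)*(x + 2)*(x + 6)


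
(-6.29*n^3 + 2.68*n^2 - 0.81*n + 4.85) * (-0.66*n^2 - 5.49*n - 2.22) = 4.1514*n^5 + 32.7633*n^4 - 0.214800000000001*n^3 - 4.7037*n^2 - 24.8283*n - 10.767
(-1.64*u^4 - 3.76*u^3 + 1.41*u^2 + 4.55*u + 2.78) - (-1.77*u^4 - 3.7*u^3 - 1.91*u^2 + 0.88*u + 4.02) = 0.13*u^4 - 0.0599999999999996*u^3 + 3.32*u^2 + 3.67*u - 1.24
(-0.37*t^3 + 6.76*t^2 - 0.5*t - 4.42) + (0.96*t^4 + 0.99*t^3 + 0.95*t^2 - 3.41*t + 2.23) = 0.96*t^4 + 0.62*t^3 + 7.71*t^2 - 3.91*t - 2.19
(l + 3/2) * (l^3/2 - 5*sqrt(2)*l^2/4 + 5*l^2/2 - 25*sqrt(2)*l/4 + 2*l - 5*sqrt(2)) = l^4/2 - 5*sqrt(2)*l^3/4 + 13*l^3/4 - 65*sqrt(2)*l^2/8 + 23*l^2/4 - 115*sqrt(2)*l/8 + 3*l - 15*sqrt(2)/2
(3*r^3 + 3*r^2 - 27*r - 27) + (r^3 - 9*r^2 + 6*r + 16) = 4*r^3 - 6*r^2 - 21*r - 11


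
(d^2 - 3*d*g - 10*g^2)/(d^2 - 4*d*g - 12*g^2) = (d - 5*g)/(d - 6*g)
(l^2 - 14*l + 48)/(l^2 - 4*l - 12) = (l - 8)/(l + 2)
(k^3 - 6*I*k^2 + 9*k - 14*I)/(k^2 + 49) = (k^2 + I*k + 2)/(k + 7*I)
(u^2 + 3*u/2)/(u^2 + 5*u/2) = (2*u + 3)/(2*u + 5)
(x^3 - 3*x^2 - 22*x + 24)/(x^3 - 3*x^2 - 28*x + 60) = (x^2 + 3*x - 4)/(x^2 + 3*x - 10)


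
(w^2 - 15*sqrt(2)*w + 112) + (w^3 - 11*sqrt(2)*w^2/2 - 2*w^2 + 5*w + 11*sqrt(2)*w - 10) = w^3 - 11*sqrt(2)*w^2/2 - w^2 - 4*sqrt(2)*w + 5*w + 102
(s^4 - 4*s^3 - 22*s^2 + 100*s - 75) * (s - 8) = s^5 - 12*s^4 + 10*s^3 + 276*s^2 - 875*s + 600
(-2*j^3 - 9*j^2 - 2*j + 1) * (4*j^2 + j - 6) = -8*j^5 - 38*j^4 - 5*j^3 + 56*j^2 + 13*j - 6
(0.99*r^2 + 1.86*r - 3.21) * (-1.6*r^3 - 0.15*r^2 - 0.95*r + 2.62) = -1.584*r^5 - 3.1245*r^4 + 3.9165*r^3 + 1.3083*r^2 + 7.9227*r - 8.4102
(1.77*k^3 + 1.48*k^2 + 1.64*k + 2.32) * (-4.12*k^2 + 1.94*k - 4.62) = -7.2924*k^5 - 2.6638*k^4 - 12.063*k^3 - 13.2144*k^2 - 3.076*k - 10.7184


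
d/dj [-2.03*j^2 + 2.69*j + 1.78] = 2.69 - 4.06*j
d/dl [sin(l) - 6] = cos(l)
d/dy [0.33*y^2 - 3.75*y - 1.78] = 0.66*y - 3.75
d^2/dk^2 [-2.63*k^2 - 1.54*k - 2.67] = -5.26000000000000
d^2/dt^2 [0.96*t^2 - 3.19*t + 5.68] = 1.92000000000000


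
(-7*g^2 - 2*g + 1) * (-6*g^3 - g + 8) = 42*g^5 + 12*g^4 + g^3 - 54*g^2 - 17*g + 8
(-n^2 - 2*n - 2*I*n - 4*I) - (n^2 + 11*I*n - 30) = -2*n^2 - 2*n - 13*I*n + 30 - 4*I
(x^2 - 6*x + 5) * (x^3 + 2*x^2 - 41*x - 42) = x^5 - 4*x^4 - 48*x^3 + 214*x^2 + 47*x - 210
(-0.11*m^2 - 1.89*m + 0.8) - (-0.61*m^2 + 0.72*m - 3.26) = 0.5*m^2 - 2.61*m + 4.06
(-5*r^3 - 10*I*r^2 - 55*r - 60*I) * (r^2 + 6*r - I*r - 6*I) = -5*r^5 - 30*r^4 - 5*I*r^4 - 65*r^3 - 30*I*r^3 - 390*r^2 - 5*I*r^2 - 60*r - 30*I*r - 360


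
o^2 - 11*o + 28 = (o - 7)*(o - 4)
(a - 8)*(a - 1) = a^2 - 9*a + 8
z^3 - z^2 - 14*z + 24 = (z - 3)*(z - 2)*(z + 4)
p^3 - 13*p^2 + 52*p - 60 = (p - 6)*(p - 5)*(p - 2)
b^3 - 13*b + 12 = (b - 3)*(b - 1)*(b + 4)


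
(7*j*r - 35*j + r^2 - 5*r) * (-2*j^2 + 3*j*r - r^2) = -14*j^3*r + 70*j^3 + 19*j^2*r^2 - 95*j^2*r - 4*j*r^3 + 20*j*r^2 - r^4 + 5*r^3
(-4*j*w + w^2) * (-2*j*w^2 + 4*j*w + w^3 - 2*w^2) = 8*j^2*w^3 - 16*j^2*w^2 - 6*j*w^4 + 12*j*w^3 + w^5 - 2*w^4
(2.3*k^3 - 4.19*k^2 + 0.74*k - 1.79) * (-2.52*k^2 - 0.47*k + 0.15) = -5.796*k^5 + 9.4778*k^4 + 0.4495*k^3 + 3.5345*k^2 + 0.9523*k - 0.2685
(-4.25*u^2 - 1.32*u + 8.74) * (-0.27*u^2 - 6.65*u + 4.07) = 1.1475*u^4 + 28.6189*u^3 - 10.8793*u^2 - 63.4934*u + 35.5718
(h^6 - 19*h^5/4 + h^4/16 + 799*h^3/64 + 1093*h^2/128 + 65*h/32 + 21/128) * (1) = h^6 - 19*h^5/4 + h^4/16 + 799*h^3/64 + 1093*h^2/128 + 65*h/32 + 21/128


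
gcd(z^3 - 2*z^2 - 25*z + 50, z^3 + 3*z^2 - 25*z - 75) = z^2 - 25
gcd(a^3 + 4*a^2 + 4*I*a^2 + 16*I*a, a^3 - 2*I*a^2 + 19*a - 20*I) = a + 4*I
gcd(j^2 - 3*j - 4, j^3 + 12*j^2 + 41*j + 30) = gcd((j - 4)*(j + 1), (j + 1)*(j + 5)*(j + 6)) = j + 1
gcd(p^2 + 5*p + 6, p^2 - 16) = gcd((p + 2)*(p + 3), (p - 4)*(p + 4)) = 1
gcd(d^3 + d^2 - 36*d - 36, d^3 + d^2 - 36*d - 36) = d^3 + d^2 - 36*d - 36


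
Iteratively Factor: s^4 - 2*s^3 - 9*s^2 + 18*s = (s)*(s^3 - 2*s^2 - 9*s + 18) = s*(s - 3)*(s^2 + s - 6) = s*(s - 3)*(s + 3)*(s - 2)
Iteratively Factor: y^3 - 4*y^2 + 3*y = (y - 1)*(y^2 - 3*y) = (y - 3)*(y - 1)*(y)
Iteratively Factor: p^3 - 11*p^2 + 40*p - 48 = (p - 4)*(p^2 - 7*p + 12) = (p - 4)*(p - 3)*(p - 4)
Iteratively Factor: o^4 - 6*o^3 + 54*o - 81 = (o + 3)*(o^3 - 9*o^2 + 27*o - 27) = (o - 3)*(o + 3)*(o^2 - 6*o + 9) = (o - 3)^2*(o + 3)*(o - 3)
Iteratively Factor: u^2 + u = (u + 1)*(u)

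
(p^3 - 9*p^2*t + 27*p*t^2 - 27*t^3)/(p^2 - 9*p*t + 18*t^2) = (p^2 - 6*p*t + 9*t^2)/(p - 6*t)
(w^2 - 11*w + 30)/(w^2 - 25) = (w - 6)/(w + 5)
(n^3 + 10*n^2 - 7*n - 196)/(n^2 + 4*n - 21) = (n^2 + 3*n - 28)/(n - 3)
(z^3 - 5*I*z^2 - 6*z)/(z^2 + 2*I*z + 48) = z*(z^2 - 5*I*z - 6)/(z^2 + 2*I*z + 48)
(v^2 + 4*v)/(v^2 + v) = (v + 4)/(v + 1)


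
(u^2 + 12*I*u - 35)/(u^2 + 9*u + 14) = (u^2 + 12*I*u - 35)/(u^2 + 9*u + 14)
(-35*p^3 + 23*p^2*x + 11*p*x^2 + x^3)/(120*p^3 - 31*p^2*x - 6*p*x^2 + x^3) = (-7*p^2 + 6*p*x + x^2)/(24*p^2 - 11*p*x + x^2)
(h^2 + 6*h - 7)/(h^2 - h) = (h + 7)/h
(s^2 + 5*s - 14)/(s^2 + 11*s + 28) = (s - 2)/(s + 4)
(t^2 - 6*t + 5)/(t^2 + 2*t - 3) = (t - 5)/(t + 3)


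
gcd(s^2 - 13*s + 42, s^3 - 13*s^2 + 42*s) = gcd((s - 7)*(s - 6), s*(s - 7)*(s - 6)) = s^2 - 13*s + 42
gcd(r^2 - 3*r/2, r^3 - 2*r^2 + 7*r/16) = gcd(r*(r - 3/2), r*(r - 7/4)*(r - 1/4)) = r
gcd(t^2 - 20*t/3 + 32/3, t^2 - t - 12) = t - 4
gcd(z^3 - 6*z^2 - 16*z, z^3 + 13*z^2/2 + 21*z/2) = z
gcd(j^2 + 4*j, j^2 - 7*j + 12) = 1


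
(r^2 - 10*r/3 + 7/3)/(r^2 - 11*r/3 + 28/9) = 3*(r - 1)/(3*r - 4)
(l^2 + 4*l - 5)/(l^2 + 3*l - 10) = (l - 1)/(l - 2)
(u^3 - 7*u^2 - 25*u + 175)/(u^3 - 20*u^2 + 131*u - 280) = (u + 5)/(u - 8)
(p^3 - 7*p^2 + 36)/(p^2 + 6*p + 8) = (p^2 - 9*p + 18)/(p + 4)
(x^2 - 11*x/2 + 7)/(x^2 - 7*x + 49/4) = 2*(x - 2)/(2*x - 7)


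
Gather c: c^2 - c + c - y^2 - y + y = c^2 - y^2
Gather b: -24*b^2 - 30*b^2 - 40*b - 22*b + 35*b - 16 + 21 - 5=-54*b^2 - 27*b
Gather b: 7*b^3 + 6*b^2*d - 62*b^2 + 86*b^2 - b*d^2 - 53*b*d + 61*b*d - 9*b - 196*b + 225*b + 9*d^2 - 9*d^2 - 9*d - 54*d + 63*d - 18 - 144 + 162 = 7*b^3 + b^2*(6*d + 24) + b*(-d^2 + 8*d + 20)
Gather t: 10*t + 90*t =100*t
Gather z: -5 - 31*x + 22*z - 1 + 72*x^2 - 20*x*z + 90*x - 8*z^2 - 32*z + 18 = 72*x^2 + 59*x - 8*z^2 + z*(-20*x - 10) + 12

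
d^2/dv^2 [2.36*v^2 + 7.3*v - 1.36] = 4.72000000000000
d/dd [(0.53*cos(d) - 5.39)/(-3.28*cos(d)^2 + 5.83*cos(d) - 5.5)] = (-1.7384*cos(d)^2 + 35.3584*cos(d) - 28.5087)*sin(d)/(10.7584*cos(d)^4 - 38.2448*cos(d)^3 + 70.0689*cos(d)^2 - 64.13*cos(d) + 30.25)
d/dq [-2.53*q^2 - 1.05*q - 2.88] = -5.06*q - 1.05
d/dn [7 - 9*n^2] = -18*n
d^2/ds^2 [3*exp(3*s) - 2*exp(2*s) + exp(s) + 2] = (27*exp(2*s) - 8*exp(s) + 1)*exp(s)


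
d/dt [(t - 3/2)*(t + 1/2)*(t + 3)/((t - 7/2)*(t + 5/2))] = (16*t^4 - 32*t^3 - 392*t^2 - 488*t + 489)/(16*t^4 - 32*t^3 - 264*t^2 + 280*t + 1225)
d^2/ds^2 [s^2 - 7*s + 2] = 2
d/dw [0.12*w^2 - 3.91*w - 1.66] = 0.24*w - 3.91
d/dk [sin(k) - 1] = cos(k)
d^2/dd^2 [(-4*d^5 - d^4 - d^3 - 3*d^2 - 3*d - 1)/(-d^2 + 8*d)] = 2*(12*d^7 - 255*d^6 + 1512*d^5 + 192*d^4 + 91*d^3 + 3*d^2 - 24*d + 64)/(d^3*(d^3 - 24*d^2 + 192*d - 512))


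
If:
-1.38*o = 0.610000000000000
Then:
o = -0.44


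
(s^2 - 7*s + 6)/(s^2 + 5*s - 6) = (s - 6)/(s + 6)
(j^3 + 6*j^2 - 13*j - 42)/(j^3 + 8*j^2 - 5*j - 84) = (j + 2)/(j + 4)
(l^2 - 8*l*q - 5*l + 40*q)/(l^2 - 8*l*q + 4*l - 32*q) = (l - 5)/(l + 4)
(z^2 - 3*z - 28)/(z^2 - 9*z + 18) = (z^2 - 3*z - 28)/(z^2 - 9*z + 18)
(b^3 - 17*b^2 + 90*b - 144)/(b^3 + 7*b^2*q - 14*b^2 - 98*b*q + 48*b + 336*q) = (b - 3)/(b + 7*q)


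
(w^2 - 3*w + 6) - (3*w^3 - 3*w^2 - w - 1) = -3*w^3 + 4*w^2 - 2*w + 7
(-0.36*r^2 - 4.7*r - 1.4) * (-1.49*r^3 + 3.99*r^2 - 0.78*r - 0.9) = 0.5364*r^5 + 5.5666*r^4 - 16.3862*r^3 - 1.596*r^2 + 5.322*r + 1.26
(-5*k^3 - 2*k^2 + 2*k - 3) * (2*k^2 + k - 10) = -10*k^5 - 9*k^4 + 52*k^3 + 16*k^2 - 23*k + 30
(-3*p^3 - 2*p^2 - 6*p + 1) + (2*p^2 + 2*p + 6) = -3*p^3 - 4*p + 7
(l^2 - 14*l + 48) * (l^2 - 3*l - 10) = l^4 - 17*l^3 + 80*l^2 - 4*l - 480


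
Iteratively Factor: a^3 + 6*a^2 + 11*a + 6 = (a + 3)*(a^2 + 3*a + 2) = (a + 2)*(a + 3)*(a + 1)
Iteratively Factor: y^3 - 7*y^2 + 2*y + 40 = (y - 5)*(y^2 - 2*y - 8) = (y - 5)*(y - 4)*(y + 2)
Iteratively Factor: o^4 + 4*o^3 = (o)*(o^3 + 4*o^2) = o*(o + 4)*(o^2) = o^2*(o + 4)*(o)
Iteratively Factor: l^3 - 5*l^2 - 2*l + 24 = (l + 2)*(l^2 - 7*l + 12) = (l - 3)*(l + 2)*(l - 4)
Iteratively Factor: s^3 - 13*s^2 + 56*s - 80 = (s - 5)*(s^2 - 8*s + 16) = (s - 5)*(s - 4)*(s - 4)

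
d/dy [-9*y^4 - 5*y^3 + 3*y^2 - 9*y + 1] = -36*y^3 - 15*y^2 + 6*y - 9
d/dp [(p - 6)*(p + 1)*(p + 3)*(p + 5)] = 4*p^3 + 9*p^2 - 62*p - 123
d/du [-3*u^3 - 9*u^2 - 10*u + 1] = -9*u^2 - 18*u - 10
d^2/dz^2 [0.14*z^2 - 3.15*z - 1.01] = 0.280000000000000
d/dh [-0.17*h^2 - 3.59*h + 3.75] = -0.34*h - 3.59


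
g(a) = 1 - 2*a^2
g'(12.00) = -48.00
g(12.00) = -287.00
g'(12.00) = -48.00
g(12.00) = -287.00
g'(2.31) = -9.24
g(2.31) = -9.67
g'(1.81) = -7.24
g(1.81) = -5.55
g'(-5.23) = 20.92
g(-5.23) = -53.71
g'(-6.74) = 26.96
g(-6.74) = -89.86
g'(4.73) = -18.92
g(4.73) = -43.75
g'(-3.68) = 14.72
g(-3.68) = -26.08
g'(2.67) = -10.68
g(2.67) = -13.26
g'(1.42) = -5.68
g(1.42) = -3.03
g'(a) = -4*a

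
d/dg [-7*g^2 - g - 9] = -14*g - 1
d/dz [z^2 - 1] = 2*z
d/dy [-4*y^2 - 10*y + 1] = -8*y - 10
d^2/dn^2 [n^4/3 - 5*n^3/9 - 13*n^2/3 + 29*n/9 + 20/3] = 4*n^2 - 10*n/3 - 26/3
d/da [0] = 0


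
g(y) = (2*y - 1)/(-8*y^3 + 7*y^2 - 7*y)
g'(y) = (2*y - 1)*(24*y^2 - 14*y + 7)/(-8*y^3 + 7*y^2 - 7*y)^2 + 2/(-8*y^3 + 7*y^2 - 7*y) = (32*y^3 - 38*y^2 + 14*y - 7)/(y^2*(64*y^4 - 112*y^3 + 161*y^2 - 98*y + 49))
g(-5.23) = -0.01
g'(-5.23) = -0.00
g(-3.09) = -0.02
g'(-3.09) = -0.01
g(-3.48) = -0.02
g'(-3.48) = -0.01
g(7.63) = -0.00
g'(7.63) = 0.00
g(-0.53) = -0.30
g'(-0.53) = -0.63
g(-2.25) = -0.04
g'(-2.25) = -0.03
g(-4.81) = -0.01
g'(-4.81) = -0.00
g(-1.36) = -0.09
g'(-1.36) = -0.10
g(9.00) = 0.00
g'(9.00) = 0.00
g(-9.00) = 0.00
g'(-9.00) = 0.00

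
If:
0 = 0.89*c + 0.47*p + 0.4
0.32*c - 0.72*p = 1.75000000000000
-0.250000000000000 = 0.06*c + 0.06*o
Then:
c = 0.68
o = -4.84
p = -2.13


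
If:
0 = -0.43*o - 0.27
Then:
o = -0.63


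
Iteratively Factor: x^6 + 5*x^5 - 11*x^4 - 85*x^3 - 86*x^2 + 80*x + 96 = (x - 4)*(x^5 + 9*x^4 + 25*x^3 + 15*x^2 - 26*x - 24) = (x - 4)*(x + 3)*(x^4 + 6*x^3 + 7*x^2 - 6*x - 8) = (x - 4)*(x + 2)*(x + 3)*(x^3 + 4*x^2 - x - 4) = (x - 4)*(x + 2)*(x + 3)*(x + 4)*(x^2 - 1) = (x - 4)*(x - 1)*(x + 2)*(x + 3)*(x + 4)*(x + 1)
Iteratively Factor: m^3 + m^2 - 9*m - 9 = (m - 3)*(m^2 + 4*m + 3) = (m - 3)*(m + 3)*(m + 1)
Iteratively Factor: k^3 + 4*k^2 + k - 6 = (k + 3)*(k^2 + k - 2) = (k - 1)*(k + 3)*(k + 2)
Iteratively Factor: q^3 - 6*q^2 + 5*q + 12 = (q - 3)*(q^2 - 3*q - 4) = (q - 4)*(q - 3)*(q + 1)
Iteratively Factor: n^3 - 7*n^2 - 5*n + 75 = (n + 3)*(n^2 - 10*n + 25) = (n - 5)*(n + 3)*(n - 5)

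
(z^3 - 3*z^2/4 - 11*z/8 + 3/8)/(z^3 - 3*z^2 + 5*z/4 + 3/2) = (4*z^2 + 3*z - 1)/(2*(2*z^2 - 3*z - 2))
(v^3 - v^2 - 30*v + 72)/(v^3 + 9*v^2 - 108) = (v - 4)/(v + 6)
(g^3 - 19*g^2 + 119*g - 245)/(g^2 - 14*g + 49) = g - 5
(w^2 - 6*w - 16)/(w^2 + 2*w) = (w - 8)/w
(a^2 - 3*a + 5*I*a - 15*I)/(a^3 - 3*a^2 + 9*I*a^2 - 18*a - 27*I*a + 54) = (a + 5*I)/(a^2 + 9*I*a - 18)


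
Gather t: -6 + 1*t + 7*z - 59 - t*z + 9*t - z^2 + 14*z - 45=t*(10 - z) - z^2 + 21*z - 110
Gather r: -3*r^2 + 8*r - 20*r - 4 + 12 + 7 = -3*r^2 - 12*r + 15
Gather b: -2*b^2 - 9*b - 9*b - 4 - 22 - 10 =-2*b^2 - 18*b - 36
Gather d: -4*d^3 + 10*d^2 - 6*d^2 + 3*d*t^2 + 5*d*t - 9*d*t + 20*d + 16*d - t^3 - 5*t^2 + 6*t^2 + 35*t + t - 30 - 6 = -4*d^3 + 4*d^2 + d*(3*t^2 - 4*t + 36) - t^3 + t^2 + 36*t - 36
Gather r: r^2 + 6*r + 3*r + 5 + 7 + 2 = r^2 + 9*r + 14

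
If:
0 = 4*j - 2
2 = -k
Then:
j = 1/2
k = -2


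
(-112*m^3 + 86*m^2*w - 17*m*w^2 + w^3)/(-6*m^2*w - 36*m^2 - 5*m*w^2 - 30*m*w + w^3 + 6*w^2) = (112*m^3 - 86*m^2*w + 17*m*w^2 - w^3)/(6*m^2*w + 36*m^2 + 5*m*w^2 + 30*m*w - w^3 - 6*w^2)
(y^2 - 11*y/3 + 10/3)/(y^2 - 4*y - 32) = (-3*y^2 + 11*y - 10)/(3*(-y^2 + 4*y + 32))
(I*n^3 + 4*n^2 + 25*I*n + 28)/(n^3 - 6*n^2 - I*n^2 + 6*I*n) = (I*n^2 + 3*n + 28*I)/(n*(n - 6))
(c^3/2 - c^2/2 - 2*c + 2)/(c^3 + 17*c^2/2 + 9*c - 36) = (c^3 - c^2 - 4*c + 4)/(2*c^3 + 17*c^2 + 18*c - 72)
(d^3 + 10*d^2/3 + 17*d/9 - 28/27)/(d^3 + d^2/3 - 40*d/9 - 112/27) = (9*d^2 + 18*d - 7)/(9*d^2 - 9*d - 28)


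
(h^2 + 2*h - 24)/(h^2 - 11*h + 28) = (h + 6)/(h - 7)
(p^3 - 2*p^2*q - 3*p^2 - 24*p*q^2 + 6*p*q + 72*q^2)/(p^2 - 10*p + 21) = (p^2 - 2*p*q - 24*q^2)/(p - 7)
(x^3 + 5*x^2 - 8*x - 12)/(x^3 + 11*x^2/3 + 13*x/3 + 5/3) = 3*(x^2 + 4*x - 12)/(3*x^2 + 8*x + 5)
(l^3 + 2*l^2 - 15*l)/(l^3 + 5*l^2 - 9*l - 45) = l/(l + 3)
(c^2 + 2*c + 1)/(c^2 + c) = (c + 1)/c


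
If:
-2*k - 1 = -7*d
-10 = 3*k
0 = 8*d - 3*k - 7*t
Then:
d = -17/21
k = -10/3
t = 74/147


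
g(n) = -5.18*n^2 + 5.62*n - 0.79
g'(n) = 5.62 - 10.36*n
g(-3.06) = -66.49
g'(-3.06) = 37.32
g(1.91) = -8.95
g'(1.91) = -14.17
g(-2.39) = -43.81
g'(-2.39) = 30.38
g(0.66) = 0.66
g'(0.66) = -1.22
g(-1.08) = -12.90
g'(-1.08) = 16.81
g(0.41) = 0.64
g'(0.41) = 1.37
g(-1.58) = -22.60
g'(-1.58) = 21.99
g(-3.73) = -93.82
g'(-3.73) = 44.26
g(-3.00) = -64.27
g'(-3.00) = 36.70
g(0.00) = -0.79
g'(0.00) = 5.62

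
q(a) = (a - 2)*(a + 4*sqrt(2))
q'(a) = 2*a - 2 + 4*sqrt(2)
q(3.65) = 15.36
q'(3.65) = 10.96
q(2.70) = 5.85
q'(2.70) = 9.06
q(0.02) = -11.24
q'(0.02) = 3.70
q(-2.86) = -13.59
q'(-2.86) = -2.06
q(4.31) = 23.02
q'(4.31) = 12.28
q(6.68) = 57.74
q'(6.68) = 17.02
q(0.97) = -6.83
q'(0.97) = 5.60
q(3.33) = 11.95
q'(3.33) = 10.32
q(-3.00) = -13.28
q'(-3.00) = -2.34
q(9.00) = 102.60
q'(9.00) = 21.66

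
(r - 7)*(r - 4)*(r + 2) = r^3 - 9*r^2 + 6*r + 56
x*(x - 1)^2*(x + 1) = x^4 - x^3 - x^2 + x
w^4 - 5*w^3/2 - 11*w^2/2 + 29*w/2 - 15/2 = (w - 3)*(w - 1)^2*(w + 5/2)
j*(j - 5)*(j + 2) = j^3 - 3*j^2 - 10*j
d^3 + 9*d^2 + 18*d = d*(d + 3)*(d + 6)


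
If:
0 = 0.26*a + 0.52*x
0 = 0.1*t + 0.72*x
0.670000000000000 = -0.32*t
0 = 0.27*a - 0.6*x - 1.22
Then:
No Solution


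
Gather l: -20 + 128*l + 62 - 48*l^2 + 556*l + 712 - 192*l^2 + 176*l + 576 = -240*l^2 + 860*l + 1330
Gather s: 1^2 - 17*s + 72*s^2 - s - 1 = 72*s^2 - 18*s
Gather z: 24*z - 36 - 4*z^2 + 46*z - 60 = -4*z^2 + 70*z - 96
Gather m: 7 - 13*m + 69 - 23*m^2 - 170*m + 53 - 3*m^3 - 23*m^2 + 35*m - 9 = -3*m^3 - 46*m^2 - 148*m + 120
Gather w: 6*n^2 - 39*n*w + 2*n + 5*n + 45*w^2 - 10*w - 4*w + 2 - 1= 6*n^2 + 7*n + 45*w^2 + w*(-39*n - 14) + 1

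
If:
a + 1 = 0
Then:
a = -1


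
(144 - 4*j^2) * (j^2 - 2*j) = -4*j^4 + 8*j^3 + 144*j^2 - 288*j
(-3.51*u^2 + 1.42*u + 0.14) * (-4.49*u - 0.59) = 15.7599*u^3 - 4.3049*u^2 - 1.4664*u - 0.0826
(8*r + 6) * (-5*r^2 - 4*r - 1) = -40*r^3 - 62*r^2 - 32*r - 6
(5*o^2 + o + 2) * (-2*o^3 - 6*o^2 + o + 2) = -10*o^5 - 32*o^4 - 5*o^3 - o^2 + 4*o + 4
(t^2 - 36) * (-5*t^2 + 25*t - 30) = -5*t^4 + 25*t^3 + 150*t^2 - 900*t + 1080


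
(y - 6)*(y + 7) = y^2 + y - 42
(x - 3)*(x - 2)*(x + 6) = x^3 + x^2 - 24*x + 36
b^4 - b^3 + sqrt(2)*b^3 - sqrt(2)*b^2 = b^2*(b - 1)*(b + sqrt(2))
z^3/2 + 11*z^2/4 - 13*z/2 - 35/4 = (z/2 + 1/2)*(z - 5/2)*(z + 7)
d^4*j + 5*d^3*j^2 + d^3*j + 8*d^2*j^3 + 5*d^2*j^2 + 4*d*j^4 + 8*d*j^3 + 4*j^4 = (d + j)*(d + 2*j)^2*(d*j + j)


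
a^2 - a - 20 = (a - 5)*(a + 4)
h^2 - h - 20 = (h - 5)*(h + 4)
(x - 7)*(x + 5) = x^2 - 2*x - 35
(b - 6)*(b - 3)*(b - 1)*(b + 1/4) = b^4 - 39*b^3/4 + 49*b^2/2 - 45*b/4 - 9/2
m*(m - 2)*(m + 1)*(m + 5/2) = m^4 + 3*m^3/2 - 9*m^2/2 - 5*m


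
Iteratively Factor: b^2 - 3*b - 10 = (b - 5)*(b + 2)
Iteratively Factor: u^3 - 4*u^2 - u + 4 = (u - 4)*(u^2 - 1) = (u - 4)*(u + 1)*(u - 1)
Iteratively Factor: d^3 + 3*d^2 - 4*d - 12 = (d - 2)*(d^2 + 5*d + 6) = (d - 2)*(d + 2)*(d + 3)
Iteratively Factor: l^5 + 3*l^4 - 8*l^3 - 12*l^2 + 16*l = (l - 2)*(l^4 + 5*l^3 + 2*l^2 - 8*l) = l*(l - 2)*(l^3 + 5*l^2 + 2*l - 8) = l*(l - 2)*(l + 2)*(l^2 + 3*l - 4) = l*(l - 2)*(l + 2)*(l + 4)*(l - 1)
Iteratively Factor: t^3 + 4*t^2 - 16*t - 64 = (t + 4)*(t^2 - 16) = (t - 4)*(t + 4)*(t + 4)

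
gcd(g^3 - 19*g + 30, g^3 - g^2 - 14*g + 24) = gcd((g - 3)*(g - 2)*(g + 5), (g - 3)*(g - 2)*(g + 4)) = g^2 - 5*g + 6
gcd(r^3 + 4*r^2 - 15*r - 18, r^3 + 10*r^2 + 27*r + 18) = r^2 + 7*r + 6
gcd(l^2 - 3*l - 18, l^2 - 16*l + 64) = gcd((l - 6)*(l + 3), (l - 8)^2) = 1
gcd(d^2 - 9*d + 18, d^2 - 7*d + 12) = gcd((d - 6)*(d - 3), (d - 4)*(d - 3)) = d - 3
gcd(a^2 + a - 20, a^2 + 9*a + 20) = a + 5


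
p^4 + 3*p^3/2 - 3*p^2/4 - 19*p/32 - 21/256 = (p - 3/4)*(p + 1/4)^2*(p + 7/4)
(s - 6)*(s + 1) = s^2 - 5*s - 6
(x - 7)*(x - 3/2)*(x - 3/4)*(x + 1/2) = x^4 - 35*x^3/4 + 49*x^2/4 + 9*x/16 - 63/16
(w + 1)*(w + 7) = w^2 + 8*w + 7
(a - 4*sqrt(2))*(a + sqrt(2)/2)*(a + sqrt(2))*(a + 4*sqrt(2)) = a^4 + 3*sqrt(2)*a^3/2 - 31*a^2 - 48*sqrt(2)*a - 32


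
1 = 1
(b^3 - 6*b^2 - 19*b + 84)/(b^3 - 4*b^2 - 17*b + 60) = (b - 7)/(b - 5)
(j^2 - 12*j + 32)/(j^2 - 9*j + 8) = (j - 4)/(j - 1)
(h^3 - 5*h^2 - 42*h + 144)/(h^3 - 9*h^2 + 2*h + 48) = (h + 6)/(h + 2)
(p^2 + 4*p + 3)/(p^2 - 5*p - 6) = (p + 3)/(p - 6)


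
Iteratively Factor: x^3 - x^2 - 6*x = (x)*(x^2 - x - 6) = x*(x + 2)*(x - 3)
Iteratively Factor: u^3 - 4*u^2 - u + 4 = (u - 1)*(u^2 - 3*u - 4) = (u - 1)*(u + 1)*(u - 4)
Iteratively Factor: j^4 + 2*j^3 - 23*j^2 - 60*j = (j + 3)*(j^3 - j^2 - 20*j) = (j - 5)*(j + 3)*(j^2 + 4*j) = j*(j - 5)*(j + 3)*(j + 4)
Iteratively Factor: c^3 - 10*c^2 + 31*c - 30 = (c - 5)*(c^2 - 5*c + 6) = (c - 5)*(c - 3)*(c - 2)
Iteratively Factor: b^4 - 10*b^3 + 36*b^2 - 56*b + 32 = (b - 2)*(b^3 - 8*b^2 + 20*b - 16) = (b - 2)^2*(b^2 - 6*b + 8) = (b - 2)^3*(b - 4)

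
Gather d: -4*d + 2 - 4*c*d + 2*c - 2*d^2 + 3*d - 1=2*c - 2*d^2 + d*(-4*c - 1) + 1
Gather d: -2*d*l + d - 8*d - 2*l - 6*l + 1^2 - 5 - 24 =d*(-2*l - 7) - 8*l - 28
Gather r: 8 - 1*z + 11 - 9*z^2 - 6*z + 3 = -9*z^2 - 7*z + 22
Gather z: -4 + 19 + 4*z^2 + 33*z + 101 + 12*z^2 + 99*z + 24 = 16*z^2 + 132*z + 140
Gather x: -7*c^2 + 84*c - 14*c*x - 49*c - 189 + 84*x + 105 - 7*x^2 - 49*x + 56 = -7*c^2 + 35*c - 7*x^2 + x*(35 - 14*c) - 28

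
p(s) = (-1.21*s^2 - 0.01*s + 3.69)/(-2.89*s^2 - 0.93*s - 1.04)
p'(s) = (-2.42*s - 0.01)/(-2.89*s^2 - 0.93*s - 1.04) + (5.78*s + 0.93)*(-1.21*s^2 - 0.01*s + 3.69)/(-2.89*s^2 - 0.93*s - 1.04)^2 = (1.0964*s^2 + 23.845*s + 3.4421)/(8.3521*s^4 + 5.3754*s^3 + 6.8761*s^2 + 1.9344*s + 1.0816)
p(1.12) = -0.38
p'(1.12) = 0.97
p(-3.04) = 0.30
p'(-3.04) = -0.09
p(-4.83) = 0.38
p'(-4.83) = -0.02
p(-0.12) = -3.79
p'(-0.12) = 0.63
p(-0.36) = -3.28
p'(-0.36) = -4.29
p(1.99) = 0.08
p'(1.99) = 0.27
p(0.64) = -1.13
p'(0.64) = 2.41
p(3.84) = 0.30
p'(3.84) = 0.05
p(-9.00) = 0.42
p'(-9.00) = -0.00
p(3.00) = 0.24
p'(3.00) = 0.10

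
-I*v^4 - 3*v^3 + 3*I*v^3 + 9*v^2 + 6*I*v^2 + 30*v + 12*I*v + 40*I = (v - 5)*(v + 2)*(v - 4*I)*(-I*v + 1)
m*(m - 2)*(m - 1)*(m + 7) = m^4 + 4*m^3 - 19*m^2 + 14*m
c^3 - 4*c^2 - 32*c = c*(c - 8)*(c + 4)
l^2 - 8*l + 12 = (l - 6)*(l - 2)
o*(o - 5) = o^2 - 5*o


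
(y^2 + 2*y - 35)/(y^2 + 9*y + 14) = (y - 5)/(y + 2)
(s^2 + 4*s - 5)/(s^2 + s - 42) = (s^2 + 4*s - 5)/(s^2 + s - 42)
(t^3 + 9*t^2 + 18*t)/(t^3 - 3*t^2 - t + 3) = t*(t^2 + 9*t + 18)/(t^3 - 3*t^2 - t + 3)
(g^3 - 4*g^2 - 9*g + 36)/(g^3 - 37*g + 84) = (g + 3)/(g + 7)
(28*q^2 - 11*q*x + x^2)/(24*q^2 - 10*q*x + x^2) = (-7*q + x)/(-6*q + x)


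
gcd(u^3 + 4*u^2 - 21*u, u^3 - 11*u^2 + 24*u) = u^2 - 3*u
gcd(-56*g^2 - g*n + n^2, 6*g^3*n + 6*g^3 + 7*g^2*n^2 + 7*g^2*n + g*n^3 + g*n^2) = 1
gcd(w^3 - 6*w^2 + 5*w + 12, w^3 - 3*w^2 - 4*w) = w^2 - 3*w - 4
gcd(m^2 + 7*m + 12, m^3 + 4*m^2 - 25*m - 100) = m + 4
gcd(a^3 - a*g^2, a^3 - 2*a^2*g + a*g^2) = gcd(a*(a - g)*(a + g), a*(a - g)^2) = a^2 - a*g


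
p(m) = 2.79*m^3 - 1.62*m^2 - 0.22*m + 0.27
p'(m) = 8.37*m^2 - 3.24*m - 0.22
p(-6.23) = -735.87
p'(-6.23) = 344.83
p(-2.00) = -28.09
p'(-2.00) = 39.74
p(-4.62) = -308.42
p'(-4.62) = 193.40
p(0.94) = 0.95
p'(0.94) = 4.13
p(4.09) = 163.16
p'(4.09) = 126.54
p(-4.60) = -304.56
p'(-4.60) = 191.79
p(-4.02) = -206.28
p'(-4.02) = 148.07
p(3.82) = 131.31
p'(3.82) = 109.54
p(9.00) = 1900.98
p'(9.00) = 648.59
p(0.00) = 0.27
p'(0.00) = -0.22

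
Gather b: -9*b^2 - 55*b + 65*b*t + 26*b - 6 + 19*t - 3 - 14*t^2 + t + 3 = -9*b^2 + b*(65*t - 29) - 14*t^2 + 20*t - 6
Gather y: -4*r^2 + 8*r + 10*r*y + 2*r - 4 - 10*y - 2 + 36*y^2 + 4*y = -4*r^2 + 10*r + 36*y^2 + y*(10*r - 6) - 6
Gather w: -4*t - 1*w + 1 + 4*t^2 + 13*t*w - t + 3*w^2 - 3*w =4*t^2 - 5*t + 3*w^2 + w*(13*t - 4) + 1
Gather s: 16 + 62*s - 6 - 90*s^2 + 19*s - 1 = -90*s^2 + 81*s + 9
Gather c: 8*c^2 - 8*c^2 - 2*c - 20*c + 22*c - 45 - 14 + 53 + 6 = 0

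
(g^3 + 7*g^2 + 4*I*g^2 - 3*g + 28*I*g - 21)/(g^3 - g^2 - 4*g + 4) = (g^3 + g^2*(7 + 4*I) + g*(-3 + 28*I) - 21)/(g^3 - g^2 - 4*g + 4)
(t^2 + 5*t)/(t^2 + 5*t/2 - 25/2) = 2*t/(2*t - 5)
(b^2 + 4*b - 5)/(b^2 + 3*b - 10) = (b - 1)/(b - 2)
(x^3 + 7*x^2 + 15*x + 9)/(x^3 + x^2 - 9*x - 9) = (x + 3)/(x - 3)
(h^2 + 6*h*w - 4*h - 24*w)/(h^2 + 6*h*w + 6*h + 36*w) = (h - 4)/(h + 6)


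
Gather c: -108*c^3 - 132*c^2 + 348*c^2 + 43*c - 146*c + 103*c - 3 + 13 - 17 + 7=-108*c^3 + 216*c^2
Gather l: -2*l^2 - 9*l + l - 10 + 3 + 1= -2*l^2 - 8*l - 6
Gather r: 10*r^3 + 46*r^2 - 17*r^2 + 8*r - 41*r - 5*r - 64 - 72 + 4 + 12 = 10*r^3 + 29*r^2 - 38*r - 120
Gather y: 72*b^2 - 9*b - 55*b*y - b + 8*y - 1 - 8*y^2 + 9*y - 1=72*b^2 - 10*b - 8*y^2 + y*(17 - 55*b) - 2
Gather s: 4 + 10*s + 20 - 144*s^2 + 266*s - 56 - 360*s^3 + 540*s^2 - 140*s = -360*s^3 + 396*s^2 + 136*s - 32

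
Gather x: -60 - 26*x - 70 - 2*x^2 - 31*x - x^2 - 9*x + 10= -3*x^2 - 66*x - 120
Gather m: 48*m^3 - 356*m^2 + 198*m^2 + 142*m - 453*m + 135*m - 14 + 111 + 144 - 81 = 48*m^3 - 158*m^2 - 176*m + 160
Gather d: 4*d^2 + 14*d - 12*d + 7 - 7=4*d^2 + 2*d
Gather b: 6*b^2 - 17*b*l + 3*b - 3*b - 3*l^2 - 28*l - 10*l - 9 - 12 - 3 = 6*b^2 - 17*b*l - 3*l^2 - 38*l - 24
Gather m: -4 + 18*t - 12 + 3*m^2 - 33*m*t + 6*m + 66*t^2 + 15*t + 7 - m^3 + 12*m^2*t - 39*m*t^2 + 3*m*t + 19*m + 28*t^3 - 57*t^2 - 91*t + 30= -m^3 + m^2*(12*t + 3) + m*(-39*t^2 - 30*t + 25) + 28*t^3 + 9*t^2 - 58*t + 21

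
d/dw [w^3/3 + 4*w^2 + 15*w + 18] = w^2 + 8*w + 15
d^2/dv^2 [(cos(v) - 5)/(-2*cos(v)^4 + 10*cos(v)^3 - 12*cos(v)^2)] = 3*(-645*(1 - cos(v)^2)^2/cos(v)^4 + 60*sin(v)^6/cos(v)^4 + 3*cos(v)^3 + 15*cos(v)^2 + 225*cos(v) + 250/cos(v) - 610/cos(v)^2 - 824/cos(v)^3 + 945/cos(v)^4)/(2*(cos(v) - 3)^3*(cos(v) - 2)^3)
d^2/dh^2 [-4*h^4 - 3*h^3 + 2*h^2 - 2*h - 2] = -48*h^2 - 18*h + 4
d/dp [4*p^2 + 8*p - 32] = 8*p + 8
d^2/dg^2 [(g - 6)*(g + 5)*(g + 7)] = 6*g + 12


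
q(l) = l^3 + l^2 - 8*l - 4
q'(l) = 3*l^2 + 2*l - 8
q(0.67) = -8.61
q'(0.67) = -5.31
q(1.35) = -10.52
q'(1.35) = 0.17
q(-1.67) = 7.49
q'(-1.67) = -2.97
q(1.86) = -8.99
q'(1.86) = 6.10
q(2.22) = -5.89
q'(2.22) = 11.23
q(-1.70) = 7.58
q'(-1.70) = -2.73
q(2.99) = 7.75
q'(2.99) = 24.80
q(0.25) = -5.92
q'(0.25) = -7.31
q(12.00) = 1772.00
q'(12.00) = 448.00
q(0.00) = -4.00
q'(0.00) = -8.00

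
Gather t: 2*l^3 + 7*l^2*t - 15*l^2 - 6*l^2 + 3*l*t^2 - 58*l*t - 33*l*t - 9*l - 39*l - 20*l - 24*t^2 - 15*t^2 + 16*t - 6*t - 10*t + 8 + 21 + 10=2*l^3 - 21*l^2 - 68*l + t^2*(3*l - 39) + t*(7*l^2 - 91*l) + 39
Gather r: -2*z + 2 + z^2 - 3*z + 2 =z^2 - 5*z + 4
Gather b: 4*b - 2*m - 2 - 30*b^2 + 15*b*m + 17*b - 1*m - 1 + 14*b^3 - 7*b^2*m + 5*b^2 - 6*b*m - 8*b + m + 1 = 14*b^3 + b^2*(-7*m - 25) + b*(9*m + 13) - 2*m - 2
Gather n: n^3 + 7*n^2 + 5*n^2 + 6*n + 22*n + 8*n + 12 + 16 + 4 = n^3 + 12*n^2 + 36*n + 32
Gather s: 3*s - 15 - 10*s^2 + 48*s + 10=-10*s^2 + 51*s - 5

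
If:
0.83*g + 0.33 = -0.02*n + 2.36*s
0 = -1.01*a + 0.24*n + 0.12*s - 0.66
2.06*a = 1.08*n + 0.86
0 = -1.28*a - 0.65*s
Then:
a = -1.08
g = 5.71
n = -2.86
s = 2.13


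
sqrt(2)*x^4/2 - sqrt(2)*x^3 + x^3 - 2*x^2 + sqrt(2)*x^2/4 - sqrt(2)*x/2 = x*(x - 2)*(x + sqrt(2)/2)*(sqrt(2)*x/2 + 1/2)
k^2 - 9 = (k - 3)*(k + 3)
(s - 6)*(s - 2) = s^2 - 8*s + 12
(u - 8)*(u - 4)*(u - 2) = u^3 - 14*u^2 + 56*u - 64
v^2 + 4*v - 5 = (v - 1)*(v + 5)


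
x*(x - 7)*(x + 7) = x^3 - 49*x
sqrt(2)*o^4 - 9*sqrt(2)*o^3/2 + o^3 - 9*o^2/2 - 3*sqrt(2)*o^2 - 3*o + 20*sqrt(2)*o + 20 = (o - 4)*(o - 5/2)*(o + 2)*(sqrt(2)*o + 1)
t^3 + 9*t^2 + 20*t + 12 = (t + 1)*(t + 2)*(t + 6)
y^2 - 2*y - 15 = (y - 5)*(y + 3)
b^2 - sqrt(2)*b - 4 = (b - 2*sqrt(2))*(b + sqrt(2))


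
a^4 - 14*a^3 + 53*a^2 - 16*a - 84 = (a - 7)*(a - 6)*(a - 2)*(a + 1)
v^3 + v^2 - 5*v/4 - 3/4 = (v - 1)*(v + 1/2)*(v + 3/2)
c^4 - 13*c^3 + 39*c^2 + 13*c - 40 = (c - 8)*(c - 5)*(c - 1)*(c + 1)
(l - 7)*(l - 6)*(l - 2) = l^3 - 15*l^2 + 68*l - 84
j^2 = j^2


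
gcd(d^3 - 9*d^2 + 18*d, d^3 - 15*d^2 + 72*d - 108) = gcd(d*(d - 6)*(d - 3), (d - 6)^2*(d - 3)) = d^2 - 9*d + 18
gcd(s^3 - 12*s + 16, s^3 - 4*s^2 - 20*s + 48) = s^2 + 2*s - 8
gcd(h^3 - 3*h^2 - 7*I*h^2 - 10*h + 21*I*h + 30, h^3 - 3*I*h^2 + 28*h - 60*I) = h - 2*I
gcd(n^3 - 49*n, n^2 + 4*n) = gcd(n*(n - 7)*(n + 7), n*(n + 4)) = n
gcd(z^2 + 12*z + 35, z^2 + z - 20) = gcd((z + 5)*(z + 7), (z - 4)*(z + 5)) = z + 5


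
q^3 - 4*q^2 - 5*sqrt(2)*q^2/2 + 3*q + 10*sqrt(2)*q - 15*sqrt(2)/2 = (q - 3)*(q - 1)*(q - 5*sqrt(2)/2)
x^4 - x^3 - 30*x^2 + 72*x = x*(x - 4)*(x - 3)*(x + 6)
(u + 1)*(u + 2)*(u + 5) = u^3 + 8*u^2 + 17*u + 10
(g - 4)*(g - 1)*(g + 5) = g^3 - 21*g + 20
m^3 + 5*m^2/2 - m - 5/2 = (m - 1)*(m + 1)*(m + 5/2)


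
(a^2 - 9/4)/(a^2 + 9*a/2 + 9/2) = (a - 3/2)/(a + 3)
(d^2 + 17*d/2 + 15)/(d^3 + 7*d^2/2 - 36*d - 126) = (2*d + 5)/(2*d^2 - 5*d - 42)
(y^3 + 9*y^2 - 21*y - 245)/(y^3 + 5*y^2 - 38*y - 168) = (y^2 + 2*y - 35)/(y^2 - 2*y - 24)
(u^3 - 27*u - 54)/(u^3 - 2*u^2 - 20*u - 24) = (u^2 + 6*u + 9)/(u^2 + 4*u + 4)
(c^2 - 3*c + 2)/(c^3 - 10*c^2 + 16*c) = (c - 1)/(c*(c - 8))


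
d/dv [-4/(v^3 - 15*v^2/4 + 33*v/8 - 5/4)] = 96*(8*v^2 - 20*v + 11)/(8*v^3 - 30*v^2 + 33*v - 10)^2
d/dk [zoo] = 0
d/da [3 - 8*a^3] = -24*a^2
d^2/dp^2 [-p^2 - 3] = -2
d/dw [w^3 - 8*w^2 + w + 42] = 3*w^2 - 16*w + 1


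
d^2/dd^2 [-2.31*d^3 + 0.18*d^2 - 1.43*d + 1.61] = 0.36 - 13.86*d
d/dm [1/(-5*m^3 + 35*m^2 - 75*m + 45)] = (3*m^2 - 14*m + 15)/(5*(m^3 - 7*m^2 + 15*m - 9)^2)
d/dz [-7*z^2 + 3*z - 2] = 3 - 14*z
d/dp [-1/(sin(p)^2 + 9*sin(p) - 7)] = (2*sin(p) + 9)*cos(p)/(sin(p)^2 + 9*sin(p) - 7)^2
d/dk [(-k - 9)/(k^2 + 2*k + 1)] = (k + 17)/(k^3 + 3*k^2 + 3*k + 1)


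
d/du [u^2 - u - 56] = 2*u - 1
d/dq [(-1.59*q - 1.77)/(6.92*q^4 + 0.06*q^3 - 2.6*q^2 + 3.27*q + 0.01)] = (33.0084*q^4 + 49.1844*q^3 - 3.8154*q^2 - 9.204*q + 5.772)/(47.8864*q^8 + 0.8304*q^7 - 35.9804*q^6 + 44.9448*q^5 + 7.2908*q^4 - 17.0028*q^3 + 10.6409*q^2 + 0.0654*q + 0.0001)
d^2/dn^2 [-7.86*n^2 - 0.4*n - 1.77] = -15.7200000000000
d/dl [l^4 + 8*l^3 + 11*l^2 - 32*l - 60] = 4*l^3 + 24*l^2 + 22*l - 32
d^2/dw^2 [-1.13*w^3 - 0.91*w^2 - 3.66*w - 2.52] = -6.78*w - 1.82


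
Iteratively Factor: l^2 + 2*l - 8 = (l + 4)*(l - 2)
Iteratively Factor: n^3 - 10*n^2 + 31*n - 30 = (n - 3)*(n^2 - 7*n + 10) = (n - 3)*(n - 2)*(n - 5)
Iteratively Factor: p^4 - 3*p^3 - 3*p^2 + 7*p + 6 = (p + 1)*(p^3 - 4*p^2 + p + 6) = (p - 3)*(p + 1)*(p^2 - p - 2) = (p - 3)*(p + 1)^2*(p - 2)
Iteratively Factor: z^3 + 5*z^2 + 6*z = (z + 3)*(z^2 + 2*z) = (z + 2)*(z + 3)*(z)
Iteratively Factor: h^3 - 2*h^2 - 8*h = (h - 4)*(h^2 + 2*h) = h*(h - 4)*(h + 2)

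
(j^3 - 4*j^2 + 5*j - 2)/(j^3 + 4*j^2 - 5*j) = (j^2 - 3*j + 2)/(j*(j + 5))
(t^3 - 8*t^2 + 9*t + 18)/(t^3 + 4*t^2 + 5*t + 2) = (t^2 - 9*t + 18)/(t^2 + 3*t + 2)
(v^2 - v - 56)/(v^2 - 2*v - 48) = (v + 7)/(v + 6)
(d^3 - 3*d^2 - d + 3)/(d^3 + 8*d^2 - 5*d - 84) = (d^2 - 1)/(d^2 + 11*d + 28)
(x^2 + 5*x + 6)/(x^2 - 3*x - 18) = (x + 2)/(x - 6)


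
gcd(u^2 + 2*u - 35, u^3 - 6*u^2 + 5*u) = u - 5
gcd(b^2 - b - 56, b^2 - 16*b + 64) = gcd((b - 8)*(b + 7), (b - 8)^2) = b - 8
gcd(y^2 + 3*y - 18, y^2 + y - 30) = y + 6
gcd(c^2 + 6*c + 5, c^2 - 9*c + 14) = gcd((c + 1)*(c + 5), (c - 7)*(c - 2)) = 1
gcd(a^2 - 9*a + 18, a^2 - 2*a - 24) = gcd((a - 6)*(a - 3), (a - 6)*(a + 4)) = a - 6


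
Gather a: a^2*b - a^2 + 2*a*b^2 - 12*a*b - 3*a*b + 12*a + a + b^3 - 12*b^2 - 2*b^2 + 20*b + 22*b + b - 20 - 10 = a^2*(b - 1) + a*(2*b^2 - 15*b + 13) + b^3 - 14*b^2 + 43*b - 30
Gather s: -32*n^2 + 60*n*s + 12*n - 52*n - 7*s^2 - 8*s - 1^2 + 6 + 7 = -32*n^2 - 40*n - 7*s^2 + s*(60*n - 8) + 12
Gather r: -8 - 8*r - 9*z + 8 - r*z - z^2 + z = r*(-z - 8) - z^2 - 8*z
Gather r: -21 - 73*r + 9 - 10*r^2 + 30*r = -10*r^2 - 43*r - 12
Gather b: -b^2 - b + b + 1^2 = 1 - b^2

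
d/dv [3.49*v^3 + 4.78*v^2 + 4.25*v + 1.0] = 10.47*v^2 + 9.56*v + 4.25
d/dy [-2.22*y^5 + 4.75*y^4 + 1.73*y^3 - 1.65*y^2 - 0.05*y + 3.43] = -11.1*y^4 + 19.0*y^3 + 5.19*y^2 - 3.3*y - 0.05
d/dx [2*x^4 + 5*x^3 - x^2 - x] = 8*x^3 + 15*x^2 - 2*x - 1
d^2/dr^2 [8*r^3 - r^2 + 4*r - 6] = 48*r - 2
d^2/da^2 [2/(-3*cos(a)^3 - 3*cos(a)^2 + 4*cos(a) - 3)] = 2*((7*cos(a) - 24*cos(2*a) - 27*cos(3*a))*(3*cos(a)^3 + 3*cos(a)^2 - 4*cos(a) + 3)/4 - 2*(9*cos(a)^2 + 6*cos(a) - 4)^2*sin(a)^2)/(3*cos(a)^3 + 3*cos(a)^2 - 4*cos(a) + 3)^3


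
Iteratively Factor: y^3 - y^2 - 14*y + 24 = (y - 3)*(y^2 + 2*y - 8) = (y - 3)*(y + 4)*(y - 2)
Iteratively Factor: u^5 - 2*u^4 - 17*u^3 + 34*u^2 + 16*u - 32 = (u + 4)*(u^4 - 6*u^3 + 7*u^2 + 6*u - 8) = (u - 1)*(u + 4)*(u^3 - 5*u^2 + 2*u + 8) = (u - 2)*(u - 1)*(u + 4)*(u^2 - 3*u - 4) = (u - 2)*(u - 1)*(u + 1)*(u + 4)*(u - 4)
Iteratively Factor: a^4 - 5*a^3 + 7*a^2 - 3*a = (a - 1)*(a^3 - 4*a^2 + 3*a) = (a - 3)*(a - 1)*(a^2 - a) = a*(a - 3)*(a - 1)*(a - 1)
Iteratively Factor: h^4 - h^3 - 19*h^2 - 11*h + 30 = (h - 1)*(h^3 - 19*h - 30) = (h - 5)*(h - 1)*(h^2 + 5*h + 6) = (h - 5)*(h - 1)*(h + 2)*(h + 3)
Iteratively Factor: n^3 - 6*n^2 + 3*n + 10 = (n - 2)*(n^2 - 4*n - 5) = (n - 2)*(n + 1)*(n - 5)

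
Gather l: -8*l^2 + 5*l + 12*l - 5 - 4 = -8*l^2 + 17*l - 9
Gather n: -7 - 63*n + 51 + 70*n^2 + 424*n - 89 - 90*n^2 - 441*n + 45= -20*n^2 - 80*n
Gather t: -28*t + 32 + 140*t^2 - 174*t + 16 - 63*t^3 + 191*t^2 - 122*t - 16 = -63*t^3 + 331*t^2 - 324*t + 32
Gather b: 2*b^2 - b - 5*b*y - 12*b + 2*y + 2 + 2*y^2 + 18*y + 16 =2*b^2 + b*(-5*y - 13) + 2*y^2 + 20*y + 18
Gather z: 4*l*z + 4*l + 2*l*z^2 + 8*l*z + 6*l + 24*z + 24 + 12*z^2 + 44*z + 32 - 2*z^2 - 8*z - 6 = 10*l + z^2*(2*l + 10) + z*(12*l + 60) + 50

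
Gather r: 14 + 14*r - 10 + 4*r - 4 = 18*r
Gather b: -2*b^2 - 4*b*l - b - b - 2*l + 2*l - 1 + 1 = -2*b^2 + b*(-4*l - 2)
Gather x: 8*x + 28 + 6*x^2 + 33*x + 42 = 6*x^2 + 41*x + 70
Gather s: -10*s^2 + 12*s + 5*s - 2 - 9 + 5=-10*s^2 + 17*s - 6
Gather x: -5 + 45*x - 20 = 45*x - 25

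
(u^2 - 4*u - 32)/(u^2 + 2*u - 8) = (u - 8)/(u - 2)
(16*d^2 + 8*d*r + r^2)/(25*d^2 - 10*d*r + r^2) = (16*d^2 + 8*d*r + r^2)/(25*d^2 - 10*d*r + r^2)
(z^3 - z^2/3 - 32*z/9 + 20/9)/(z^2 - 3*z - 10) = (9*z^2 - 21*z + 10)/(9*(z - 5))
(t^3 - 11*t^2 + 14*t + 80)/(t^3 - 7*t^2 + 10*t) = (t^2 - 6*t - 16)/(t*(t - 2))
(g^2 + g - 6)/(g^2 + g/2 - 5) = 2*(g + 3)/(2*g + 5)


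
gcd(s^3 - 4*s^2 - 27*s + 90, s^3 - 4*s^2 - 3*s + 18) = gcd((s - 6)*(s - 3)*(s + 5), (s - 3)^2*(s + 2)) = s - 3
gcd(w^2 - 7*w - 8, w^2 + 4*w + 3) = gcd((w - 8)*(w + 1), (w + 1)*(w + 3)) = w + 1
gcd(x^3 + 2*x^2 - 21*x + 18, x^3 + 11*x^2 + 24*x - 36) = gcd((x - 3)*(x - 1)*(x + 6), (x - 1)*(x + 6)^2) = x^2 + 5*x - 6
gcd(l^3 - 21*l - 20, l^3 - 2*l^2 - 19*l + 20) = l^2 - l - 20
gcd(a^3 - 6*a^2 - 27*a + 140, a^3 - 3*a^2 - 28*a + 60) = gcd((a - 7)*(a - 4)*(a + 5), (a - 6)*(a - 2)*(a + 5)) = a + 5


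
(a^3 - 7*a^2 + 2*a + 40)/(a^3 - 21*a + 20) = (a^2 - 3*a - 10)/(a^2 + 4*a - 5)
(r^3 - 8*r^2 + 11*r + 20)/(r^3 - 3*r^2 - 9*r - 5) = (r - 4)/(r + 1)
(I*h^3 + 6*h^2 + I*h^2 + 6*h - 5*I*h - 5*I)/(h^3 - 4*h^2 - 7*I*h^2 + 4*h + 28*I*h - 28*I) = (I*h^3 + h^2*(6 + I) + h*(6 - 5*I) - 5*I)/(h^3 + h^2*(-4 - 7*I) + h*(4 + 28*I) - 28*I)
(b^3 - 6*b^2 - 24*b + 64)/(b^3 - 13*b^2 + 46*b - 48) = (b + 4)/(b - 3)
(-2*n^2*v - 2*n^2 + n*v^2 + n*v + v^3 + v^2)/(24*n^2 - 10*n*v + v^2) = (-2*n^2*v - 2*n^2 + n*v^2 + n*v + v^3 + v^2)/(24*n^2 - 10*n*v + v^2)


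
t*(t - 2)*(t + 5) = t^3 + 3*t^2 - 10*t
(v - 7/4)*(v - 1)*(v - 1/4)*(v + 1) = v^4 - 2*v^3 - 9*v^2/16 + 2*v - 7/16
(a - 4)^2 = a^2 - 8*a + 16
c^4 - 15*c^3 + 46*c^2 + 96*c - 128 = (c - 8)^2*(c - 1)*(c + 2)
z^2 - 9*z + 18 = (z - 6)*(z - 3)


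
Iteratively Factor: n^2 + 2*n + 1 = (n + 1)*(n + 1)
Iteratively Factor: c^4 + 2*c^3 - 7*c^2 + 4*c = (c)*(c^3 + 2*c^2 - 7*c + 4) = c*(c - 1)*(c^2 + 3*c - 4) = c*(c - 1)^2*(c + 4)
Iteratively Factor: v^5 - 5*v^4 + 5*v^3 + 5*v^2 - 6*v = (v - 1)*(v^4 - 4*v^3 + v^2 + 6*v) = (v - 2)*(v - 1)*(v^3 - 2*v^2 - 3*v) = (v - 2)*(v - 1)*(v + 1)*(v^2 - 3*v) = (v - 3)*(v - 2)*(v - 1)*(v + 1)*(v)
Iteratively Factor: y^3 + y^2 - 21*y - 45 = (y - 5)*(y^2 + 6*y + 9) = (y - 5)*(y + 3)*(y + 3)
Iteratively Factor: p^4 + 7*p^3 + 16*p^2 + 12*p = (p + 2)*(p^3 + 5*p^2 + 6*p) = (p + 2)^2*(p^2 + 3*p) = (p + 2)^2*(p + 3)*(p)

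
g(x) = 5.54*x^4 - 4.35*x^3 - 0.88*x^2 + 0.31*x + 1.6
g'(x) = 22.16*x^3 - 13.05*x^2 - 1.76*x + 0.31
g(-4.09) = 1833.48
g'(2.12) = 149.07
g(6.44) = 8334.39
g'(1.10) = 12.08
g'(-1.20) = -54.66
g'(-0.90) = -24.83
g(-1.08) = 13.26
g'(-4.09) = -1726.93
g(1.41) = 9.99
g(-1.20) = 18.97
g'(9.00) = 15082.06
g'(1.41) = 34.00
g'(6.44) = 5366.46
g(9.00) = 33109.90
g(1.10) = 3.20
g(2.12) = 68.76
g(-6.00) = 8087.50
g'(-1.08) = -40.93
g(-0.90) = 7.41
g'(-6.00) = -5245.49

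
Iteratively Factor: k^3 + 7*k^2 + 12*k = (k)*(k^2 + 7*k + 12) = k*(k + 4)*(k + 3)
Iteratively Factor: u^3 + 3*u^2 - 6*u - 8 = (u - 2)*(u^2 + 5*u + 4) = (u - 2)*(u + 1)*(u + 4)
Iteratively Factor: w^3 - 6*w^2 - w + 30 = (w + 2)*(w^2 - 8*w + 15) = (w - 5)*(w + 2)*(w - 3)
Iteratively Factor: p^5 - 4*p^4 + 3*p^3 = (p)*(p^4 - 4*p^3 + 3*p^2) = p*(p - 1)*(p^3 - 3*p^2) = p^2*(p - 1)*(p^2 - 3*p) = p^2*(p - 3)*(p - 1)*(p)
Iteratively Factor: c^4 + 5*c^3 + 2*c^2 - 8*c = (c - 1)*(c^3 + 6*c^2 + 8*c) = (c - 1)*(c + 4)*(c^2 + 2*c) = c*(c - 1)*(c + 4)*(c + 2)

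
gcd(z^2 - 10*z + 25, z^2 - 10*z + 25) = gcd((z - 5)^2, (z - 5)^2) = z^2 - 10*z + 25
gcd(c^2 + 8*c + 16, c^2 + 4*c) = c + 4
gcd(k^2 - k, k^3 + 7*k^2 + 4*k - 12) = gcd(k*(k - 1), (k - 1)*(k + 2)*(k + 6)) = k - 1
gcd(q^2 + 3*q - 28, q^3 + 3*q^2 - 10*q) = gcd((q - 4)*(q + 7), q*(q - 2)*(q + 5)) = 1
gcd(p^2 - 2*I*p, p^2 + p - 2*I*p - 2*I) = p - 2*I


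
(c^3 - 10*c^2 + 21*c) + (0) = c^3 - 10*c^2 + 21*c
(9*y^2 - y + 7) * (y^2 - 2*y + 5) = 9*y^4 - 19*y^3 + 54*y^2 - 19*y + 35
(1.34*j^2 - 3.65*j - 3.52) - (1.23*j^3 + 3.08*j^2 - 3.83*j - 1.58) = -1.23*j^3 - 1.74*j^2 + 0.18*j - 1.94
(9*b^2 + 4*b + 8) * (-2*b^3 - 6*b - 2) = -18*b^5 - 8*b^4 - 70*b^3 - 42*b^2 - 56*b - 16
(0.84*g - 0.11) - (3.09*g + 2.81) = -2.25*g - 2.92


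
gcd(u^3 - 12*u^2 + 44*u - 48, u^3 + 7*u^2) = 1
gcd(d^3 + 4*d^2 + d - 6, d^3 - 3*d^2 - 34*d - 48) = d^2 + 5*d + 6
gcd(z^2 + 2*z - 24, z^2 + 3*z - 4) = 1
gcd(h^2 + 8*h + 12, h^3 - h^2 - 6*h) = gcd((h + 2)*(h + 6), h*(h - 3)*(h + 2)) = h + 2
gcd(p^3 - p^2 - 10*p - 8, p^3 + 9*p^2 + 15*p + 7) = p + 1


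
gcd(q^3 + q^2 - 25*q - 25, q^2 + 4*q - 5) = q + 5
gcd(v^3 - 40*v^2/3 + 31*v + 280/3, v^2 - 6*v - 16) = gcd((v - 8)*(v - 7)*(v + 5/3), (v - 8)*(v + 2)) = v - 8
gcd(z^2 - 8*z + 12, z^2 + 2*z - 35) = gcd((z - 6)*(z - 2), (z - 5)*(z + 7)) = 1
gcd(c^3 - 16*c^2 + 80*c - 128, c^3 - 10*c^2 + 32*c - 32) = c^2 - 8*c + 16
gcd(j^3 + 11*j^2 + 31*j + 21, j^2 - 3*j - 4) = j + 1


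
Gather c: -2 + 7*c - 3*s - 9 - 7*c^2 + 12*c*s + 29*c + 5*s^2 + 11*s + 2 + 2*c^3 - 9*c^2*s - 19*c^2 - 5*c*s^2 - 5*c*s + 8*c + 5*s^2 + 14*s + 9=2*c^3 + c^2*(-9*s - 26) + c*(-5*s^2 + 7*s + 44) + 10*s^2 + 22*s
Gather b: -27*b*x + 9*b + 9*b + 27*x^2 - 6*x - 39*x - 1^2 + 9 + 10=b*(18 - 27*x) + 27*x^2 - 45*x + 18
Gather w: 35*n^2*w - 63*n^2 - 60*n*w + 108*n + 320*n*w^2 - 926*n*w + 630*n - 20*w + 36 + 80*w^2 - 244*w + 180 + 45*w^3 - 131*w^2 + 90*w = -63*n^2 + 738*n + 45*w^3 + w^2*(320*n - 51) + w*(35*n^2 - 986*n - 174) + 216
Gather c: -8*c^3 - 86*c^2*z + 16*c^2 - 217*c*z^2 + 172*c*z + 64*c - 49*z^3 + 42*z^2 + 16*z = -8*c^3 + c^2*(16 - 86*z) + c*(-217*z^2 + 172*z + 64) - 49*z^3 + 42*z^2 + 16*z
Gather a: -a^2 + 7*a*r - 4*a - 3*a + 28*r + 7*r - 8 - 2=-a^2 + a*(7*r - 7) + 35*r - 10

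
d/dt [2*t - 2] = 2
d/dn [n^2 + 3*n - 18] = 2*n + 3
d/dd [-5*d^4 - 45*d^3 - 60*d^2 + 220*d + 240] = -20*d^3 - 135*d^2 - 120*d + 220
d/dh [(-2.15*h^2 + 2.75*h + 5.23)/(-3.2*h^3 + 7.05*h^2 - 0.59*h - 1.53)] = (-6.88*h^4 + 17.6*h^3 + 32.089*h^2 - 67.164*h - 1.1218)/(10.24*h^6 - 45.12*h^5 + 53.4785*h^4 + 1.473*h^3 - 21.2249*h^2 + 1.8054*h + 2.3409)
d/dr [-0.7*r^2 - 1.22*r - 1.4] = -1.4*r - 1.22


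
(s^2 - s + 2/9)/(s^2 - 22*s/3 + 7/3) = (s - 2/3)/(s - 7)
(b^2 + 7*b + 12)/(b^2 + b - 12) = (b + 3)/(b - 3)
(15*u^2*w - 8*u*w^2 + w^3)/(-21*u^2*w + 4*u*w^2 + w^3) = (-5*u + w)/(7*u + w)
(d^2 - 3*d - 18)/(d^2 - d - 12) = (d - 6)/(d - 4)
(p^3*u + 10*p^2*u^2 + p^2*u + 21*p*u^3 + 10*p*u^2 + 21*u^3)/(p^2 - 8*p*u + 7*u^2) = u*(p^3 + 10*p^2*u + p^2 + 21*p*u^2 + 10*p*u + 21*u^2)/(p^2 - 8*p*u + 7*u^2)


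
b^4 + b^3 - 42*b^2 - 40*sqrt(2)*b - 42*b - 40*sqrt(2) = (b + 1)*(b - 5*sqrt(2))*(b + sqrt(2))*(b + 4*sqrt(2))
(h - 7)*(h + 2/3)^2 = h^3 - 17*h^2/3 - 80*h/9 - 28/9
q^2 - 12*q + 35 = (q - 7)*(q - 5)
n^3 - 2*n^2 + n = n*(n - 1)^2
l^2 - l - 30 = (l - 6)*(l + 5)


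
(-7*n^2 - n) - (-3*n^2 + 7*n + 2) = -4*n^2 - 8*n - 2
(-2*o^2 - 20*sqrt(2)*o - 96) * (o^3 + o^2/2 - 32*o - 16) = -2*o^5 - 20*sqrt(2)*o^4 - o^4 - 32*o^3 - 10*sqrt(2)*o^3 - 16*o^2 + 640*sqrt(2)*o^2 + 320*sqrt(2)*o + 3072*o + 1536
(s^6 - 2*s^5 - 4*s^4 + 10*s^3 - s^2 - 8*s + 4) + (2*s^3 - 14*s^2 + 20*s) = s^6 - 2*s^5 - 4*s^4 + 12*s^3 - 15*s^2 + 12*s + 4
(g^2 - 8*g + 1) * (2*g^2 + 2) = 2*g^4 - 16*g^3 + 4*g^2 - 16*g + 2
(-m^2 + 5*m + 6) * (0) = 0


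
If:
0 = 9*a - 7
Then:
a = 7/9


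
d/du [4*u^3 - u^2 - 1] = 2*u*(6*u - 1)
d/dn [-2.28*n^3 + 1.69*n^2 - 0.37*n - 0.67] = -6.84*n^2 + 3.38*n - 0.37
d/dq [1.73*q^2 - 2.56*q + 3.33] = 3.46*q - 2.56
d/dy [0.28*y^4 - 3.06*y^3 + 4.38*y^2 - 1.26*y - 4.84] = 1.12*y^3 - 9.18*y^2 + 8.76*y - 1.26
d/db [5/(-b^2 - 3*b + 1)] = 5*(2*b + 3)/(b^2 + 3*b - 1)^2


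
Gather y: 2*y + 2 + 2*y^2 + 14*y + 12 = 2*y^2 + 16*y + 14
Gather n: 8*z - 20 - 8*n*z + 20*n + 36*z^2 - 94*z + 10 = n*(20 - 8*z) + 36*z^2 - 86*z - 10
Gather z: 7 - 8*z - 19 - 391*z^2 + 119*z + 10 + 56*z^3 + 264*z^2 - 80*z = 56*z^3 - 127*z^2 + 31*z - 2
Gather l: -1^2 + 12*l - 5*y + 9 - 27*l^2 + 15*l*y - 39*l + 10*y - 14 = -27*l^2 + l*(15*y - 27) + 5*y - 6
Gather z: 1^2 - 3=-2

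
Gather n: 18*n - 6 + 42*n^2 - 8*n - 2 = 42*n^2 + 10*n - 8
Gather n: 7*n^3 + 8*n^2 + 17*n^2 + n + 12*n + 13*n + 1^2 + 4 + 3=7*n^3 + 25*n^2 + 26*n + 8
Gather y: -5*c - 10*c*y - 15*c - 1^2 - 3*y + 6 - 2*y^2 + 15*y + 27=-20*c - 2*y^2 + y*(12 - 10*c) + 32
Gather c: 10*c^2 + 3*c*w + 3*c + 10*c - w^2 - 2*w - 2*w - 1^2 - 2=10*c^2 + c*(3*w + 13) - w^2 - 4*w - 3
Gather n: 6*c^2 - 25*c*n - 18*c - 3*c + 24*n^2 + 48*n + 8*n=6*c^2 - 21*c + 24*n^2 + n*(56 - 25*c)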